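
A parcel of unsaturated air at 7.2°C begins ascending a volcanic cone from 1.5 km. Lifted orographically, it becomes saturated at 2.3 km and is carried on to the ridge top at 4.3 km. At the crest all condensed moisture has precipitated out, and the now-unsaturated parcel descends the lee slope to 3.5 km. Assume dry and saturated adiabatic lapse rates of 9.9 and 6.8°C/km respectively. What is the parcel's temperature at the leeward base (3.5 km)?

Dry to 2300 m: -9.9 × 0.8 km = -7.92°C, so T = -0.72°C.
Saturated to 4300 m: -6.8 × 2 km = -13.6°C, so T = -14.32°C.
Dry descent to 3500 m: +9.9 × 0.8 km = +7.92°C, so T = -6.4°C.

-6.4°C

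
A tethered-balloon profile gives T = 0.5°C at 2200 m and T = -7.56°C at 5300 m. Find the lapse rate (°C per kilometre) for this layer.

2.6°C/km

Γ = −ΔT/Δz = (0.5 − (-7.56)) / (5300 − 2200) m
  = 8.06°C / 3.1 km = 2.6°C/km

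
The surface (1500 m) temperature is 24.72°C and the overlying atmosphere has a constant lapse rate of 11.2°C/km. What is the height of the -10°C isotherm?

4600 m

Height above start = (24.72 − (-10)) / 11.2 = 3.1 km
Altitude = 1500 m + 3100 m = 4600 m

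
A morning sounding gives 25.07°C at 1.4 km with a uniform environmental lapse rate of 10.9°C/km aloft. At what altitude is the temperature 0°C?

3.7 km

Height above start = (25.07 − 0) / 10.9 = 2.3 km
Altitude = 1400 m + 2300 m = 3700 m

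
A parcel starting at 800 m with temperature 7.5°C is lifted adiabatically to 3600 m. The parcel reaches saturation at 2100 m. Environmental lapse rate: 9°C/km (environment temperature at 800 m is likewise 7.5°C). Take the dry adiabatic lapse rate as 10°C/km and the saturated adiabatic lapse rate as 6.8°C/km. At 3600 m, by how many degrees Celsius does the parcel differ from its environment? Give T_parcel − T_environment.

+2°C (parcel warmer than environment)

Parcel:
  800–2100 m, dry: Δz = 1.3 km ⇒ ΔT = -13°C; T = -5.5°C
  2100–3600 m, saturated: Δz = 1.5 km ⇒ ΔT = -10.2°C; T = -15.7°C
Environment:
  800–3600 m, environment: Δz = 2.8 km ⇒ ΔT = -25.2°C; T = -17.7°C
T_parcel − T_env = -15.7 − (-17.7) = +2°C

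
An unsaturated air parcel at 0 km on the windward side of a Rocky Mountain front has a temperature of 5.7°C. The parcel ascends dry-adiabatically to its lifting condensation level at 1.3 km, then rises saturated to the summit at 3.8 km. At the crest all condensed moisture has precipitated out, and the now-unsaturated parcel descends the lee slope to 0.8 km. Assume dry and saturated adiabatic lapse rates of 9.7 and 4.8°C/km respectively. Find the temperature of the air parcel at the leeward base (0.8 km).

Dry to 1300 m: -9.7 × 1.3 km = -12.61°C, so T = -6.91°C.
Saturated to 3800 m: -4.8 × 2.5 km = -12°C, so T = -18.91°C.
Dry descent to 800 m: +9.7 × 3 km = +29.1°C, so T = 10.19°C.

10.19°C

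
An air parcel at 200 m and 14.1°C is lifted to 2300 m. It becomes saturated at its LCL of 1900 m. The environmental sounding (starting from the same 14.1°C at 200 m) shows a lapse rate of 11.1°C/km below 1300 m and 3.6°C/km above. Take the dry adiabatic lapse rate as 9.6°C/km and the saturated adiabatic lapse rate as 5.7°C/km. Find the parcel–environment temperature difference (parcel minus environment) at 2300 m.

-2.79°C (parcel cooler than environment)

Parcel:
  From 200 m to 1900 m (dry): cools by 9.6 × 1.7 = 16.32°C, giving -2.22°C.
  From 1900 m to 2300 m (saturated): cools by 5.7 × 0.4 = 2.28°C, giving -4.5°C.
Environment:
  From 200 m to 1300 m (environment, lower layer): cools by 11.1 × 1.1 = 12.21°C, giving 1.89°C.
  From 1300 m to 2300 m (environment, upper layer): cools by 3.6 × 1 = 3.6°C, giving -1.71°C.
T_parcel − T_env = -4.5 − (-1.71) = -2.79°C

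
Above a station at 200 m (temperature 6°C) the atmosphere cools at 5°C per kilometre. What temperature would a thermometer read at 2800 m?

Environmental to 2800 m: -5 × 2.6 km = -13°C, so T = -7°C.

-7°C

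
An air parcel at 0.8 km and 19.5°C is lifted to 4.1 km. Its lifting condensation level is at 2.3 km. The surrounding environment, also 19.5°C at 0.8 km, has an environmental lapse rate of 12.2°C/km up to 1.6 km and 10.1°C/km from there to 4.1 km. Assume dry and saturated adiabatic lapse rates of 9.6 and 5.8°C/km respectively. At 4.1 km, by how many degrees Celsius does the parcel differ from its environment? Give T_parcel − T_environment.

+10.17°C (parcel warmer than environment)

Parcel:
  800 → 2300 m (dry, 9.6°C/km): ΔT = -9.6 × 1.5 = -14.4°C → T = 5.1°C
  2300 → 4100 m (saturated, 5.8°C/km): ΔT = -5.8 × 1.8 = -10.44°C → T = -5.34°C
Environment:
  800 → 1600 m (environment, lower layer, 12.2°C/km): ΔT = -12.2 × 0.8 = -9.76°C → T = 9.74°C
  1600 → 4100 m (environment, upper layer, 10.1°C/km): ΔT = -10.1 × 2.5 = -25.25°C → T = -15.51°C
T_parcel − T_env = -5.34 − (-15.51) = +10.17°C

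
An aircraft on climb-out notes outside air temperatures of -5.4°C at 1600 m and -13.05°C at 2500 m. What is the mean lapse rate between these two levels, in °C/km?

8.5°C/km

Γ = −ΔT/Δz = (-5.4 − (-13.05)) / (2500 − 1600) m
  = 7.65°C / 0.9 km = 8.5°C/km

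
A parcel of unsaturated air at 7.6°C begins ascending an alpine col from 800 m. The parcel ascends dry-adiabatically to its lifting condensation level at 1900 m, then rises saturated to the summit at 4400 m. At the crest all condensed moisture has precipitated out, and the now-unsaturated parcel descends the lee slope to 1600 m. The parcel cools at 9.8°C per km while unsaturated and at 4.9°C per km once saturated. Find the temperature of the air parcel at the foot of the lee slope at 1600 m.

From 800 m to 1900 m (dry): cools by 9.8 × 1.1 = 10.78°C, giving -3.18°C.
From 1900 m to 4400 m (saturated): cools by 4.9 × 2.5 = 12.25°C, giving -15.43°C.
From 4400 m to 1600 m (dry descent): warms by 9.8 × 2.8 = 27.44°C, giving 12.01°C.

12.01°C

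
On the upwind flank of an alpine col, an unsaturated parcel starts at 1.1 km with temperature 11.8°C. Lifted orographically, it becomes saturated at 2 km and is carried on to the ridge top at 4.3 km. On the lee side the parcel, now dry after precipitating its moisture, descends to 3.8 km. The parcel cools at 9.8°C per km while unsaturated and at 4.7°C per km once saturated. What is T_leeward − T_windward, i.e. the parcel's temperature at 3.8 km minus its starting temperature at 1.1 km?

1100–2000 m, dry: Δz = 0.9 km ⇒ ΔT = -8.82°C; T = 2.98°C
2000–4300 m, saturated: Δz = 2.3 km ⇒ ΔT = -10.81°C; T = -7.83°C
4300–3800 m, dry descent: Δz = 0.5 km ⇒ ΔT = +4.9°C; T = -2.93°C
Net change vs windward start: -2.93 − 11.8 = -14.73°C

-14.73°C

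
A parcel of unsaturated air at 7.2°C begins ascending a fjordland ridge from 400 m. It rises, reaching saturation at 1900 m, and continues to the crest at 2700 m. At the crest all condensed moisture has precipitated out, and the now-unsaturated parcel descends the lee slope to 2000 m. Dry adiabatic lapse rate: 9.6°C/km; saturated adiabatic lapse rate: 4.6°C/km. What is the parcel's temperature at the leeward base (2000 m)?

From 400 m to 1900 m (dry): cools by 9.6 × 1.5 = 14.4°C, giving -7.2°C.
From 1900 m to 2700 m (saturated): cools by 4.6 × 0.8 = 3.68°C, giving -10.88°C.
From 2700 m to 2000 m (dry descent): warms by 9.6 × 0.7 = 6.72°C, giving -4.16°C.

-4.16°C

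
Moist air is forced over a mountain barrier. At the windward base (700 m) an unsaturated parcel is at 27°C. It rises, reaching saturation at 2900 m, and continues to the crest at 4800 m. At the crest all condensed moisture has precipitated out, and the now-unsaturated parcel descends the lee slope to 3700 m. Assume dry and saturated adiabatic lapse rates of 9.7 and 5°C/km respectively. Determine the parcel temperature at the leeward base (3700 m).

700–2900 m, dry: Δz = 2.2 km ⇒ ΔT = -21.34°C; T = 5.66°C
2900–4800 m, saturated: Δz = 1.9 km ⇒ ΔT = -9.5°C; T = -3.84°C
4800–3700 m, dry descent: Δz = 1.1 km ⇒ ΔT = +10.67°C; T = 6.83°C

6.83°C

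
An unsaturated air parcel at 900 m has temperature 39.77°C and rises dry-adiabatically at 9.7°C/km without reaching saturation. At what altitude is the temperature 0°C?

Height above start = (39.77 − 0) / 9.7 = 4.1 km
Altitude = 900 m + 4100 m = 5000 m

5000 m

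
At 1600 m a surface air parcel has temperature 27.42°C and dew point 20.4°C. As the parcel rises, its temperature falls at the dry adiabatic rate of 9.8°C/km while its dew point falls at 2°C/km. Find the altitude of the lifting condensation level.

2500 m

T and T_d converge at 9.8 − 2 = 7.8°C per km
Height above start = (27.42 − 20.4) / 7.8 = 0.9 km
LCL altitude = 1600 m + 900 m = 2500 m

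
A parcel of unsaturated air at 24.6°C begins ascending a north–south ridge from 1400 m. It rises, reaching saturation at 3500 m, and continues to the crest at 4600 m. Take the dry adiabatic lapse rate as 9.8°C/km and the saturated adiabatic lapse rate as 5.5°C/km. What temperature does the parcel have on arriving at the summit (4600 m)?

-2.03°C

1400–3500 m, dry: Δz = 2.1 km ⇒ ΔT = -20.58°C; T = 4.02°C
3500–4600 m, saturated: Δz = 1.1 km ⇒ ΔT = -6.05°C; T = -2.03°C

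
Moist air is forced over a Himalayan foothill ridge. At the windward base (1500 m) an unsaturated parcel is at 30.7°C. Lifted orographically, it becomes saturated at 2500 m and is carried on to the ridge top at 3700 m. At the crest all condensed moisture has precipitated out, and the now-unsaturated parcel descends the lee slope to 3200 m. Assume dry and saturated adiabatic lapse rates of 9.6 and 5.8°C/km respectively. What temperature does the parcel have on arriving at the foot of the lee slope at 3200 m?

1500–2500 m, dry: Δz = 1 km ⇒ ΔT = -9.6°C; T = 21.1°C
2500–3700 m, saturated: Δz = 1.2 km ⇒ ΔT = -6.96°C; T = 14.14°C
3700–3200 m, dry descent: Δz = 0.5 km ⇒ ΔT = +4.8°C; T = 18.94°C

18.94°C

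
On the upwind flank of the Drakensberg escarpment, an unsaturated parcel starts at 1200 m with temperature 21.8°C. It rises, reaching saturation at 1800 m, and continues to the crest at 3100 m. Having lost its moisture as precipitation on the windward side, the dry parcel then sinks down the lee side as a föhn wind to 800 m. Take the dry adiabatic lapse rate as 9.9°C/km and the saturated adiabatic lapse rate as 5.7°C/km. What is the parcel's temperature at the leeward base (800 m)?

Dry to 1800 m: -9.9 × 0.6 km = -5.94°C, so T = 15.86°C.
Saturated to 3100 m: -5.7 × 1.3 km = -7.41°C, so T = 8.45°C.
Dry descent to 800 m: +9.9 × 2.3 km = +22.77°C, so T = 31.22°C.

31.22°C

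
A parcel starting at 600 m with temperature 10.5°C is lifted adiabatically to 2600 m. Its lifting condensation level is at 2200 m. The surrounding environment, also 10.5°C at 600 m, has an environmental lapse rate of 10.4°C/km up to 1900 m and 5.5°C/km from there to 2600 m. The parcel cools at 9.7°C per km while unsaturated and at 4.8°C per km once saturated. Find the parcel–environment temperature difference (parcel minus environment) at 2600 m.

-0.07°C (parcel cooler than environment)

Parcel:
  600 → 2200 m (dry, 9.7°C/km): ΔT = -9.7 × 1.6 = -15.52°C → T = -5.02°C
  2200 → 2600 m (saturated, 4.8°C/km): ΔT = -4.8 × 0.4 = -1.92°C → T = -6.94°C
Environment:
  600 → 1900 m (environment, lower layer, 10.4°C/km): ΔT = -10.4 × 1.3 = -13.52°C → T = -3.02°C
  1900 → 2600 m (environment, upper layer, 5.5°C/km): ΔT = -5.5 × 0.7 = -3.85°C → T = -6.87°C
T_parcel − T_env = -6.94 − (-6.87) = -0.07°C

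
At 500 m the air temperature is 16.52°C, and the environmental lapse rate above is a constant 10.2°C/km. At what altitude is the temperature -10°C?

3100 m

Height above start = (16.52 − (-10)) / 10.2 = 2.6 km
Altitude = 500 m + 2600 m = 3100 m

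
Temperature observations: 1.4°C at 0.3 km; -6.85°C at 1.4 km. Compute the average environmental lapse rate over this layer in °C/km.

Γ = −ΔT/Δz = (1.4 − (-6.85)) / (1400 − 300) m
  = 8.25°C / 1.1 km = 7.5°C/km

7.5°C/km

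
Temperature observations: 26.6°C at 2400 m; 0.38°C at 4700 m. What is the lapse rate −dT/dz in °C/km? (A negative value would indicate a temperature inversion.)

11.4°C/km

Γ = −ΔT/Δz = (26.6 − 0.38) / (4700 − 2400) m
  = 26.22°C / 2.3 km = 11.4°C/km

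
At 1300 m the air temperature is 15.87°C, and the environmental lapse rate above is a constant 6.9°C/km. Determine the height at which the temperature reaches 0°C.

Height above start = (15.87 − 0) / 6.9 = 2.3 km
Altitude = 1300 m + 2300 m = 3600 m

3600 m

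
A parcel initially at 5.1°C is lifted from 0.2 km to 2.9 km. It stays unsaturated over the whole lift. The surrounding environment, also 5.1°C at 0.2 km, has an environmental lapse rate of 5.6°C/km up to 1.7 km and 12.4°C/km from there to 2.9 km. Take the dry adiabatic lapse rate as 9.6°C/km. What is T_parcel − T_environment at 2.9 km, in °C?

Parcel:
  200 → 2900 m (dry, 9.6°C/km): ΔT = -9.6 × 2.7 = -25.92°C → T = -20.82°C
Environment:
  200 → 1700 m (environment, lower layer, 5.6°C/km): ΔT = -5.6 × 1.5 = -8.4°C → T = -3.3°C
  1700 → 2900 m (environment, upper layer, 12.4°C/km): ΔT = -12.4 × 1.2 = -14.88°C → T = -18.18°C
T_parcel − T_env = -20.82 − (-18.18) = -2.64°C

-2.64°C (parcel cooler than environment)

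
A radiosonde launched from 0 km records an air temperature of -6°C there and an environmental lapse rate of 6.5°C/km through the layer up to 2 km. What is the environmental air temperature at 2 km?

0–2000 m, environmental: Δz = 2 km ⇒ ΔT = -13°C; T = -19°C

-19°C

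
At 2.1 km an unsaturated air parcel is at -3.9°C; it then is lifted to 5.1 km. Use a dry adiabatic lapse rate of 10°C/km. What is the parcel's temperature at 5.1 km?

2100 → 5100 m (dry adiabatic, 10°C/km): ΔT = -10 × 3 = -30°C → T = -33.9°C

-33.9°C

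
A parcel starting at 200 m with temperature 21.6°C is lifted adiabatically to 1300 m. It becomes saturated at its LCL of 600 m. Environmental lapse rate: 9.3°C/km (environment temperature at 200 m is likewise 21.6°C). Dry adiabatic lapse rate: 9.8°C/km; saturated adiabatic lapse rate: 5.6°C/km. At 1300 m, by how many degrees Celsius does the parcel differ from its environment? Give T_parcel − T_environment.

Parcel:
  From 200 m to 600 m (dry): cools by 9.8 × 0.4 = 3.92°C, giving 17.68°C.
  From 600 m to 1300 m (saturated): cools by 5.6 × 0.7 = 3.92°C, giving 13.76°C.
Environment:
  From 200 m to 1300 m (environment): cools by 9.3 × 1.1 = 10.23°C, giving 11.37°C.
T_parcel − T_env = 13.76 − 11.37 = +2.39°C

+2.39°C (parcel warmer than environment)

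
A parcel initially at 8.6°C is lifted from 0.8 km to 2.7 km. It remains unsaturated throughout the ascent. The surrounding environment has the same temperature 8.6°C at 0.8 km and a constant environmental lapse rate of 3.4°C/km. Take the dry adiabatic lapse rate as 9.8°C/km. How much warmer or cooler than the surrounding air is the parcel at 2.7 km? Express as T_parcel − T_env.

Parcel:
  800–2700 m, dry: Δz = 1.9 km ⇒ ΔT = -18.62°C; T = -10.02°C
Environment:
  800–2700 m, environment: Δz = 1.9 km ⇒ ΔT = -6.46°C; T = 2.14°C
T_parcel − T_env = -10.02 − 2.14 = -12.16°C

-12.16°C (parcel cooler than environment)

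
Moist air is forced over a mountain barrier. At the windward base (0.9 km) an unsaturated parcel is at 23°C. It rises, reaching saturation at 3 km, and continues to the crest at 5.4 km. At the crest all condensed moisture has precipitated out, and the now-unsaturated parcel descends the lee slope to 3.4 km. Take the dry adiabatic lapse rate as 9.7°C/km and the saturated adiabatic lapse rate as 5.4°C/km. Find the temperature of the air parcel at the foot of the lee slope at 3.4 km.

9.07°C

From 900 m to 3000 m (dry): cools by 9.7 × 2.1 = 20.37°C, giving 2.63°C.
From 3000 m to 5400 m (saturated): cools by 5.4 × 2.4 = 12.96°C, giving -10.33°C.
From 5400 m to 3400 m (dry descent): warms by 9.7 × 2 = 19.4°C, giving 9.07°C.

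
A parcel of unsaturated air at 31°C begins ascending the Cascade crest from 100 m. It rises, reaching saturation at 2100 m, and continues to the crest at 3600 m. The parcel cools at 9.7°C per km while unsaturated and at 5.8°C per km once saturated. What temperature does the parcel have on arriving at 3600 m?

100–2100 m, dry: Δz = 2 km ⇒ ΔT = -19.4°C; T = 11.6°C
2100–3600 m, saturated: Δz = 1.5 km ⇒ ΔT = -8.7°C; T = 2.9°C

2.9°C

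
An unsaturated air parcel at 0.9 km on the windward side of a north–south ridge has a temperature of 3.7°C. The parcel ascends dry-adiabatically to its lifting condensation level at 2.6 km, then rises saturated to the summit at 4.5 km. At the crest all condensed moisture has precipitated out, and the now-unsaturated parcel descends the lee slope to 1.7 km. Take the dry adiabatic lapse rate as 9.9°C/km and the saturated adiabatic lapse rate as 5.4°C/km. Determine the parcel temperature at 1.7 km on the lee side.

900 → 2600 m (dry, 9.9°C/km): ΔT = -9.9 × 1.7 = -16.83°C → T = -13.13°C
2600 → 4500 m (saturated, 5.4°C/km): ΔT = -5.4 × 1.9 = -10.26°C → T = -23.39°C
4500 → 1700 m (dry descent, 9.9°C/km): ΔT = +9.9 × 2.8 = +27.72°C → T = 4.33°C

4.33°C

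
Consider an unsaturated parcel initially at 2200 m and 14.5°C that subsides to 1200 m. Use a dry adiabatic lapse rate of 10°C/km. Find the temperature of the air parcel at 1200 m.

Dry adiabatic to 1200 m: +10 × 1 km = +10°C, so T = 24.5°C.

24.5°C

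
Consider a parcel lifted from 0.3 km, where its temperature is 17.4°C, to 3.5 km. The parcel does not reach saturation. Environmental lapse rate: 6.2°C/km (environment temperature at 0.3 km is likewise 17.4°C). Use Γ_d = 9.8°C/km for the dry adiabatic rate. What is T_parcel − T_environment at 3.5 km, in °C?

Parcel:
  300–3500 m, dry: Δz = 3.2 km ⇒ ΔT = -31.36°C; T = -13.96°C
Environment:
  300–3500 m, environment: Δz = 3.2 km ⇒ ΔT = -19.84°C; T = -2.44°C
T_parcel − T_env = -13.96 − (-2.44) = -11.52°C

-11.52°C (parcel cooler than environment)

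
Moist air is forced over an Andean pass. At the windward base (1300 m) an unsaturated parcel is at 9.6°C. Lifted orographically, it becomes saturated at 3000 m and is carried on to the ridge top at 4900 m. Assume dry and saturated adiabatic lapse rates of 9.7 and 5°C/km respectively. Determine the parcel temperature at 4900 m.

From 1300 m to 3000 m (dry): cools by 9.7 × 1.7 = 16.49°C, giving -6.89°C.
From 3000 m to 4900 m (saturated): cools by 5 × 1.9 = 9.5°C, giving -16.39°C.

-16.39°C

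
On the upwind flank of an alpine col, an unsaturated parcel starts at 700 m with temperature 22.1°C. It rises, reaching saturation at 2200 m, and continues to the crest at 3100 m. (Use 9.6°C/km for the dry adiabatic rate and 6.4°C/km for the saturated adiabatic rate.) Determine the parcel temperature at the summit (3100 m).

Dry to 2200 m: -9.6 × 1.5 km = -14.4°C, so T = 7.7°C.
Saturated to 3100 m: -6.4 × 0.9 km = -5.76°C, so T = 1.94°C.

1.94°C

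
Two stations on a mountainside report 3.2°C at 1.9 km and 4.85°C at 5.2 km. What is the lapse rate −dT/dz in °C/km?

Γ = −ΔT/Δz = (3.2 − 4.85) / (5200 − 1900) m
  = -1.65°C / 3.3 km = -0.5°C/km

-0.5°C/km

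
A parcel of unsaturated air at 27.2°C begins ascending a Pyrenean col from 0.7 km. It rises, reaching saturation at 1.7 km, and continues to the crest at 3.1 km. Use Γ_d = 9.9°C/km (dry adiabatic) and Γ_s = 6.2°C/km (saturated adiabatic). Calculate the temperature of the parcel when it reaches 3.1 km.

8.62°C

Dry to 1700 m: -9.9 × 1 km = -9.9°C, so T = 17.3°C.
Saturated to 3100 m: -6.2 × 1.4 km = -8.68°C, so T = 8.62°C.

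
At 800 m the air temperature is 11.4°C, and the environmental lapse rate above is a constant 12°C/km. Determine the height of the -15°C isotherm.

Height above start = (11.4 − (-15)) / 12 = 2.2 km
Altitude = 800 m + 2200 m = 3000 m

3000 m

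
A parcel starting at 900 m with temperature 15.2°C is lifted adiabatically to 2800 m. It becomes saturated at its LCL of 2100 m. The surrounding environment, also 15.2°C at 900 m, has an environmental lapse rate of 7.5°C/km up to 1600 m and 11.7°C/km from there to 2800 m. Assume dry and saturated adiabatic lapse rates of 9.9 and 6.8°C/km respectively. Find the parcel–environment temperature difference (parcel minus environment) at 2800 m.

+2.65°C (parcel warmer than environment)

Parcel:
  900–2100 m, dry: Δz = 1.2 km ⇒ ΔT = -11.88°C; T = 3.32°C
  2100–2800 m, saturated: Δz = 0.7 km ⇒ ΔT = -4.76°C; T = -1.44°C
Environment:
  900–1600 m, environment, lower layer: Δz = 0.7 km ⇒ ΔT = -5.25°C; T = 9.95°C
  1600–2800 m, environment, upper layer: Δz = 1.2 km ⇒ ΔT = -14.04°C; T = -4.09°C
T_parcel − T_env = -1.44 − (-4.09) = +2.65°C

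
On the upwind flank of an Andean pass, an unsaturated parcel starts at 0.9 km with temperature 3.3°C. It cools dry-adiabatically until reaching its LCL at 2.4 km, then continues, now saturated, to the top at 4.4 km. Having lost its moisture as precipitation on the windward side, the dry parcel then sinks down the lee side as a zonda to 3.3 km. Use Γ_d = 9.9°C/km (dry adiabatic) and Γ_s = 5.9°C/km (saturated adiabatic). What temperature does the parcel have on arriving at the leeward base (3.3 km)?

-12.46°C

Dry to 2400 m: -9.9 × 1.5 km = -14.85°C, so T = -11.55°C.
Saturated to 4400 m: -5.9 × 2 km = -11.8°C, so T = -23.35°C.
Dry descent to 3300 m: +9.9 × 1.1 km = +10.89°C, so T = -12.46°C.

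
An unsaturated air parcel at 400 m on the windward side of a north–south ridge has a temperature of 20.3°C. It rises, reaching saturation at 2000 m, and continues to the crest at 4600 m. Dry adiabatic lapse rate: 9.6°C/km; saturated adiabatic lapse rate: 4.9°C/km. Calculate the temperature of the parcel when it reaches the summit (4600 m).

-7.8°C

From 400 m to 2000 m (dry): cools by 9.6 × 1.6 = 15.36°C, giving 4.94°C.
From 2000 m to 4600 m (saturated): cools by 4.9 × 2.6 = 12.74°C, giving -7.8°C.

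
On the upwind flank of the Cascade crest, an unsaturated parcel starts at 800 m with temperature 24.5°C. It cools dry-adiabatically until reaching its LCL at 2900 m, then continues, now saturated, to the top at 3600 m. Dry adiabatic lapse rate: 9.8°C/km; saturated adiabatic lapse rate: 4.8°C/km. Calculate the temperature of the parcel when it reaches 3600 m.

0.56°C

800–2900 m, dry: Δz = 2.1 km ⇒ ΔT = -20.58°C; T = 3.92°C
2900–3600 m, saturated: Δz = 0.7 km ⇒ ΔT = -3.36°C; T = 0.56°C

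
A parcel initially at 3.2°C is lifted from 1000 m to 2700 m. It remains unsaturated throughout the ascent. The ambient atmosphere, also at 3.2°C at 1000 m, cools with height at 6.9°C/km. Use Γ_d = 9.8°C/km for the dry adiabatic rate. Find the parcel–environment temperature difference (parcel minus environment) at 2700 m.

-4.93°C (parcel cooler than environment)

Parcel:
  1000 → 2700 m (dry, 9.8°C/km): ΔT = -9.8 × 1.7 = -16.66°C → T = -13.46°C
Environment:
  1000 → 2700 m (environment, 6.9°C/km): ΔT = -6.9 × 1.7 = -11.73°C → T = -8.53°C
T_parcel − T_env = -13.46 − (-8.53) = -4.93°C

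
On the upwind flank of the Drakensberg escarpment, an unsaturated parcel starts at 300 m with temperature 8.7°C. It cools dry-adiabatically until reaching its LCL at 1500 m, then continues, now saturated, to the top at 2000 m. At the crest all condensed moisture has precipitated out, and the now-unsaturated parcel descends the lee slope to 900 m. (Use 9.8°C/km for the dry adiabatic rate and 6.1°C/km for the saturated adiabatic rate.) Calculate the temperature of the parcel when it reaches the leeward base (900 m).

4.67°C

From 300 m to 1500 m (dry): cools by 9.8 × 1.2 = 11.76°C, giving -3.06°C.
From 1500 m to 2000 m (saturated): cools by 6.1 × 0.5 = 3.05°C, giving -6.11°C.
From 2000 m to 900 m (dry descent): warms by 9.8 × 1.1 = 10.78°C, giving 4.67°C.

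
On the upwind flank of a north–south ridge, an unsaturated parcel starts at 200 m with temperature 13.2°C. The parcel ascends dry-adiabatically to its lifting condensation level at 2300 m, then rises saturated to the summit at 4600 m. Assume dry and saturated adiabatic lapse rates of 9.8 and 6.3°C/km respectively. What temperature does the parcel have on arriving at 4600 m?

-21.87°C

From 200 m to 2300 m (dry): cools by 9.8 × 2.1 = 20.58°C, giving -7.38°C.
From 2300 m to 4600 m (saturated): cools by 6.3 × 2.3 = 14.49°C, giving -21.87°C.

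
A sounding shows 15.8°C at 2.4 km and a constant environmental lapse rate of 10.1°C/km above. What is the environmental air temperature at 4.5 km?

Environmental to 4500 m: -10.1 × 2.1 km = -21.21°C, so T = -5.41°C.

-5.41°C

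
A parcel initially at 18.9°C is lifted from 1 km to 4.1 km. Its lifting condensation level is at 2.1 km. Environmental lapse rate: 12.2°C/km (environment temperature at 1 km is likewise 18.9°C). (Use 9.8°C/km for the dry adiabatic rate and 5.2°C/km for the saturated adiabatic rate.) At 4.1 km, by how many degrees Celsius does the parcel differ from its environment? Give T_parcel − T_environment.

Parcel:
  1000 → 2100 m (dry, 9.8°C/km): ΔT = -9.8 × 1.1 = -10.78°C → T = 8.12°C
  2100 → 4100 m (saturated, 5.2°C/km): ΔT = -5.2 × 2 = -10.4°C → T = -2.28°C
Environment:
  1000 → 4100 m (environment, 12.2°C/km): ΔT = -12.2 × 3.1 = -37.82°C → T = -18.92°C
T_parcel − T_env = -2.28 − (-18.92) = +16.64°C

+16.64°C (parcel warmer than environment)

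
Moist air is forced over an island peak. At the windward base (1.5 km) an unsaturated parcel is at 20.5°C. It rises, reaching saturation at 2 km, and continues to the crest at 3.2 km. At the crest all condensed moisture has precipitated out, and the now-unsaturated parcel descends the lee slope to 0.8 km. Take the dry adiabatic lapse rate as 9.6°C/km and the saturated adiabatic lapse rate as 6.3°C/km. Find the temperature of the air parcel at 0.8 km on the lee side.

1500–2000 m, dry: Δz = 0.5 km ⇒ ΔT = -4.8°C; T = 15.7°C
2000–3200 m, saturated: Δz = 1.2 km ⇒ ΔT = -7.56°C; T = 8.14°C
3200–800 m, dry descent: Δz = 2.4 km ⇒ ΔT = +23.04°C; T = 31.18°C

31.18°C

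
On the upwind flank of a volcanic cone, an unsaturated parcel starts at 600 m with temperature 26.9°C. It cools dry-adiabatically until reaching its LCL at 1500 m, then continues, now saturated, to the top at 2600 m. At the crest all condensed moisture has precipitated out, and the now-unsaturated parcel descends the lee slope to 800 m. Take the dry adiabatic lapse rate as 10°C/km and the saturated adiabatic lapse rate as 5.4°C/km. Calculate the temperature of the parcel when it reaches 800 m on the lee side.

600 → 1500 m (dry, 10°C/km): ΔT = -10 × 0.9 = -9°C → T = 17.9°C
1500 → 2600 m (saturated, 5.4°C/km): ΔT = -5.4 × 1.1 = -5.94°C → T = 11.96°C
2600 → 800 m (dry descent, 10°C/km): ΔT = +10 × 1.8 = +18°C → T = 29.96°C

29.96°C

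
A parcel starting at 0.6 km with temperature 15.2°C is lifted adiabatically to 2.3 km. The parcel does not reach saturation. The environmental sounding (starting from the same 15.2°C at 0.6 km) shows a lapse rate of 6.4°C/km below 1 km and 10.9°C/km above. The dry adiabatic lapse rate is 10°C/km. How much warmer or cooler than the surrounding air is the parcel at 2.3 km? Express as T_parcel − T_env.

-0.27°C (parcel cooler than environment)

Parcel:
  600 → 2300 m (dry, 10°C/km): ΔT = -10 × 1.7 = -17°C → T = -1.8°C
Environment:
  600 → 1000 m (environment, lower layer, 6.4°C/km): ΔT = -6.4 × 0.4 = -2.56°C → T = 12.64°C
  1000 → 2300 m (environment, upper layer, 10.9°C/km): ΔT = -10.9 × 1.3 = -14.17°C → T = -1.53°C
T_parcel − T_env = -1.8 − (-1.53) = -0.27°C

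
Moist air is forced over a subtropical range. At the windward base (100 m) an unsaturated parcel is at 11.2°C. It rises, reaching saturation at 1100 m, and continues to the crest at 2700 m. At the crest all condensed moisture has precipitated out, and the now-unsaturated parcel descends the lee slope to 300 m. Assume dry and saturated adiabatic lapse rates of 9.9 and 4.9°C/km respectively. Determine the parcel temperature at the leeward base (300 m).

100–1100 m, dry: Δz = 1 km ⇒ ΔT = -9.9°C; T = 1.3°C
1100–2700 m, saturated: Δz = 1.6 km ⇒ ΔT = -7.84°C; T = -6.54°C
2700–300 m, dry descent: Δz = 2.4 km ⇒ ΔT = +23.76°C; T = 17.22°C

17.22°C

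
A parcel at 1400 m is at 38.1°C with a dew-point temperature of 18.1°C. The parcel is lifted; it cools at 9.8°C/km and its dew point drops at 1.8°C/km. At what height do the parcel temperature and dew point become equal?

T and T_d converge at 9.8 − 1.8 = 8°C per km
Height above start = (38.1 − 18.1) / 8 = 2.5 km
LCL altitude = 1400 m + 2500 m = 3900 m

3900 m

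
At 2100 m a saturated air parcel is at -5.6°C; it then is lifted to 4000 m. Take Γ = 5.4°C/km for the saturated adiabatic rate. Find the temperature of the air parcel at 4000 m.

2100–4000 m, saturated adiabatic: Δz = 1.9 km ⇒ ΔT = -10.26°C; T = -15.86°C

-15.86°C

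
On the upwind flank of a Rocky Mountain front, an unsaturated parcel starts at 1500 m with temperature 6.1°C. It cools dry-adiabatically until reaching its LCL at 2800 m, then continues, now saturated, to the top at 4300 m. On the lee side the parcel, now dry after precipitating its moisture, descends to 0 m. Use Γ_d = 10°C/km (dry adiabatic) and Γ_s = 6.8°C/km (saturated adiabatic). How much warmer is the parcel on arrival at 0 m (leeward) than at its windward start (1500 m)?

+19.8°C

Dry to 2800 m: -10 × 1.3 km = -13°C, so T = -6.9°C.
Saturated to 4300 m: -6.8 × 1.5 km = -10.2°C, so T = -17.1°C.
Dry descent to 0 m: +10 × 4.3 km = +43°C, so T = 25.9°C.
Net change vs windward start: 25.9 − 6.1 = +19.8°C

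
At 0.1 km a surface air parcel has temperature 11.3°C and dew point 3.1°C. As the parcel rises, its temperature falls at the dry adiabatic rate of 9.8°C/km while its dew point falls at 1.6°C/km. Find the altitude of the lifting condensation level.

1.1 km

T and T_d converge at 9.8 − 1.6 = 8.2°C per km
Height above start = (11.3 − 3.1) / 8.2 = 1 km
LCL altitude = 100 m + 1000 m = 1100 m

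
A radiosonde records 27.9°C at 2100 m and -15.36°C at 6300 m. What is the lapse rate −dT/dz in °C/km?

10.3°C/km

Γ = −ΔT/Δz = (27.9 − (-15.36)) / (6300 − 2100) m
  = 43.26°C / 4.2 km = 10.3°C/km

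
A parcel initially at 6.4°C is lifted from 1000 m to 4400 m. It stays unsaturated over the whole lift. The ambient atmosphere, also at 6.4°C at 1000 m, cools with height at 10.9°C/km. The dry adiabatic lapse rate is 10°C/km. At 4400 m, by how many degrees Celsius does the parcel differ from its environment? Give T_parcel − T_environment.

+3.06°C (parcel warmer than environment)

Parcel:
  1000–4400 m, dry: Δz = 3.4 km ⇒ ΔT = -34°C; T = -27.6°C
Environment:
  1000–4400 m, environment: Δz = 3.4 km ⇒ ΔT = -37.06°C; T = -30.66°C
T_parcel − T_env = -27.6 − (-30.66) = +3.06°C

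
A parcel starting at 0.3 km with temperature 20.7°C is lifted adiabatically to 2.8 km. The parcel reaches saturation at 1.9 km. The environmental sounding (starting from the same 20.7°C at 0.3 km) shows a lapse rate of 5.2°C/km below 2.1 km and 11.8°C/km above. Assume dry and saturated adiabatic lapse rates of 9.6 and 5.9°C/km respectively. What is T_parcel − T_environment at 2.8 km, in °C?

Parcel:
  Dry to 1900 m: -9.6 × 1.6 km = -15.36°C, so T = 5.34°C.
  Saturated to 2800 m: -5.9 × 0.9 km = -5.31°C, so T = 0.03°C.
Environment:
  Environment, lower layer to 2100 m: -5.2 × 1.8 km = -9.36°C, so T = 11.34°C.
  Environment, upper layer to 2800 m: -11.8 × 0.7 km = -8.26°C, so T = 3.08°C.
T_parcel − T_env = 0.03 − 3.08 = -3.05°C

-3.05°C (parcel cooler than environment)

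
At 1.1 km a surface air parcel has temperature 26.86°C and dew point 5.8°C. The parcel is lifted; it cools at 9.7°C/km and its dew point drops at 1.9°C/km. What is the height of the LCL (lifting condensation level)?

3.8 km

T and T_d converge at 9.7 − 1.9 = 7.8°C per km
Height above start = (26.86 − 5.8) / 7.8 = 2.7 km
LCL altitude = 1100 m + 2700 m = 3800 m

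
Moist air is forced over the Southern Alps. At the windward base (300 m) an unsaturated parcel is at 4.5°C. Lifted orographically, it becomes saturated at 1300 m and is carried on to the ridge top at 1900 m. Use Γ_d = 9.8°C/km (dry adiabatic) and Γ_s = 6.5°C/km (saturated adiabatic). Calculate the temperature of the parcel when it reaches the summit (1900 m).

300 → 1300 m (dry, 9.8°C/km): ΔT = -9.8 × 1 = -9.8°C → T = -5.3°C
1300 → 1900 m (saturated, 6.5°C/km): ΔT = -6.5 × 0.6 = -3.9°C → T = -9.2°C

-9.2°C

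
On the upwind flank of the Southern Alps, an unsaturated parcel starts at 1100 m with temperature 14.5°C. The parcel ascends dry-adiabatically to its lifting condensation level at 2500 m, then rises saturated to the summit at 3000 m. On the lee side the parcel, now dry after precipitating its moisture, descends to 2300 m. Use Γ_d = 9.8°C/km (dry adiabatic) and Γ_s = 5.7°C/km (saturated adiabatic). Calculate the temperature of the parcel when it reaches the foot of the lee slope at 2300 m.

4.79°C

From 1100 m to 2500 m (dry): cools by 9.8 × 1.4 = 13.72°C, giving 0.78°C.
From 2500 m to 3000 m (saturated): cools by 5.7 × 0.5 = 2.85°C, giving -2.07°C.
From 3000 m to 2300 m (dry descent): warms by 9.8 × 0.7 = 6.86°C, giving 4.79°C.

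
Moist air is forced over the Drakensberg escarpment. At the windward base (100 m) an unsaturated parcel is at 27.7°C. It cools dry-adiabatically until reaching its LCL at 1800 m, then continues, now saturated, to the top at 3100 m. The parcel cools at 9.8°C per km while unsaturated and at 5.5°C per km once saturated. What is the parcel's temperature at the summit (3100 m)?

3.89°C

From 100 m to 1800 m (dry): cools by 9.8 × 1.7 = 16.66°C, giving 11.04°C.
From 1800 m to 3100 m (saturated): cools by 5.5 × 1.3 = 7.15°C, giving 3.89°C.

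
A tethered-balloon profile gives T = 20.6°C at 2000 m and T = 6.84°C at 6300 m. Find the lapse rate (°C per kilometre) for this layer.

Γ = −ΔT/Δz = (20.6 − 6.84) / (6300 − 2000) m
  = 13.76°C / 4.3 km = 3.2°C/km

3.2°C/km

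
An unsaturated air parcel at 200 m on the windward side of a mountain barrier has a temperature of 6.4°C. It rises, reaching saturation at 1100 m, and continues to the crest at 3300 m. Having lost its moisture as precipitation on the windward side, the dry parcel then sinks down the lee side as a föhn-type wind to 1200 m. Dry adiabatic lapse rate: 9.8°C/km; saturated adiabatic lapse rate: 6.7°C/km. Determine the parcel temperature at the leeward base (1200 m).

3.42°C

Dry to 1100 m: -9.8 × 0.9 km = -8.82°C, so T = -2.42°C.
Saturated to 3300 m: -6.7 × 2.2 km = -14.74°C, so T = -17.16°C.
Dry descent to 1200 m: +9.8 × 2.1 km = +20.58°C, so T = 3.42°C.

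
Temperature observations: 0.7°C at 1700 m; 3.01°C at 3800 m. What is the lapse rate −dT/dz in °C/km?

Γ = −ΔT/Δz = (0.7 − 3.01) / (3800 − 1700) m
  = -2.31°C / 2.1 km = -1.1°C/km

-1.1°C/km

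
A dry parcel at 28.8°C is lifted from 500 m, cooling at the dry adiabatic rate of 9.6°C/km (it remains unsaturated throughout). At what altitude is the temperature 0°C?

3500 m

Height above start = (28.8 − 0) / 9.6 = 3 km
Altitude = 500 m + 3000 m = 3500 m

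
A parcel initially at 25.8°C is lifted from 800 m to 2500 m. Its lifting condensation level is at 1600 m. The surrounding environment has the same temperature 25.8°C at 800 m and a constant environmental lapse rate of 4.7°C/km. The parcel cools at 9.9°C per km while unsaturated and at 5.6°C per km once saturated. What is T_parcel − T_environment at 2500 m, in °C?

Parcel:
  800–1600 m, dry: Δz = 0.8 km ⇒ ΔT = -7.92°C; T = 17.88°C
  1600–2500 m, saturated: Δz = 0.9 km ⇒ ΔT = -5.04°C; T = 12.84°C
Environment:
  800–2500 m, environment: Δz = 1.7 km ⇒ ΔT = -7.99°C; T = 17.81°C
T_parcel − T_env = 12.84 − 17.81 = -4.97°C

-4.97°C (parcel cooler than environment)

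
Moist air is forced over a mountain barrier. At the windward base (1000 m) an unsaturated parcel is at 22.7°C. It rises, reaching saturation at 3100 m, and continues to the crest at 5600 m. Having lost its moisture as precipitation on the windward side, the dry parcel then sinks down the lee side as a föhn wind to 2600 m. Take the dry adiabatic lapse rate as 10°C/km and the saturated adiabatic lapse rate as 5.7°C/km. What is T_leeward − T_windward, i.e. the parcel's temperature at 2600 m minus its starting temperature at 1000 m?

-5.25°C

1000 → 3100 m (dry, 10°C/km): ΔT = -10 × 2.1 = -21°C → T = 1.7°C
3100 → 5600 m (saturated, 5.7°C/km): ΔT = -5.7 × 2.5 = -14.25°C → T = -12.55°C
5600 → 2600 m (dry descent, 10°C/km): ΔT = +10 × 3 = +30°C → T = 17.45°C
Net change vs windward start: 17.45 − 22.7 = -5.25°C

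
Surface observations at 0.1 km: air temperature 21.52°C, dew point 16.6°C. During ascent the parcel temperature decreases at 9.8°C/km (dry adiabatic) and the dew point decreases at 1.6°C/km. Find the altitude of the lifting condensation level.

T and T_d converge at 9.8 − 1.6 = 8.2°C per km
Height above start = (21.52 − 16.6) / 8.2 = 0.6 km
LCL altitude = 100 m + 600 m = 700 m

0.7 km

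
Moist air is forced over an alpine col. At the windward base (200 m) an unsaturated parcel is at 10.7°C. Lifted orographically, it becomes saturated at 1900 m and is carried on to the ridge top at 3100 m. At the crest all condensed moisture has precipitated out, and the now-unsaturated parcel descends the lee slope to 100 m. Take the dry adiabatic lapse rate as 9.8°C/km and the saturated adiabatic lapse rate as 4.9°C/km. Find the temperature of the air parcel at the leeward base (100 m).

17.56°C

From 200 m to 1900 m (dry): cools by 9.8 × 1.7 = 16.66°C, giving -5.96°C.
From 1900 m to 3100 m (saturated): cools by 4.9 × 1.2 = 5.88°C, giving -11.84°C.
From 3100 m to 100 m (dry descent): warms by 9.8 × 3 = 29.4°C, giving 17.56°C.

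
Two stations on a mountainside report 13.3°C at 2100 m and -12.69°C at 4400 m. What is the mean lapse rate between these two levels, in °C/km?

Γ = −ΔT/Δz = (13.3 − (-12.69)) / (4400 − 2100) m
  = 25.99°C / 2.3 km = 11.3°C/km

11.3°C/km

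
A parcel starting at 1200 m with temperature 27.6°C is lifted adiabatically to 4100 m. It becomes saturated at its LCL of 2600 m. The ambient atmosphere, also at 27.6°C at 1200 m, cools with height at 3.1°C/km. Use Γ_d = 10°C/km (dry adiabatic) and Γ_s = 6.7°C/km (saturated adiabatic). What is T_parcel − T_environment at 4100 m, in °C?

Parcel:
  1200–2600 m, dry: Δz = 1.4 km ⇒ ΔT = -14°C; T = 13.6°C
  2600–4100 m, saturated: Δz = 1.5 km ⇒ ΔT = -10.05°C; T = 3.55°C
Environment:
  1200–4100 m, environment: Δz = 2.9 km ⇒ ΔT = -8.99°C; T = 18.61°C
T_parcel − T_env = 3.55 − 18.61 = -15.06°C

-15.06°C (parcel cooler than environment)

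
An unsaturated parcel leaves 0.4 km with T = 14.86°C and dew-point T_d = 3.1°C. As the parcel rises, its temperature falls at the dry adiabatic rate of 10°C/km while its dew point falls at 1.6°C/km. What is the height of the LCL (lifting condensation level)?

1.8 km

T and T_d converge at 10 − 1.6 = 8.4°C per km
Height above start = (14.86 − 3.1) / 8.4 = 1.4 km
LCL altitude = 400 m + 1400 m = 1800 m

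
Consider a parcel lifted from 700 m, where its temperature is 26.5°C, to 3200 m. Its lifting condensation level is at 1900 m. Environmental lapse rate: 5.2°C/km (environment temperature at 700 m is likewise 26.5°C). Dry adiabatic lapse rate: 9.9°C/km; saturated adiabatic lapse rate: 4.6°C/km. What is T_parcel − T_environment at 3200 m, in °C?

Parcel:
  700 → 1900 m (dry, 9.9°C/km): ΔT = -9.9 × 1.2 = -11.88°C → T = 14.62°C
  1900 → 3200 m (saturated, 4.6°C/km): ΔT = -4.6 × 1.3 = -5.98°C → T = 8.64°C
Environment:
  700 → 3200 m (environment, 5.2°C/km): ΔT = -5.2 × 2.5 = -13°C → T = 13.5°C
T_parcel − T_env = 8.64 − 13.5 = -4.86°C

-4.86°C (parcel cooler than environment)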